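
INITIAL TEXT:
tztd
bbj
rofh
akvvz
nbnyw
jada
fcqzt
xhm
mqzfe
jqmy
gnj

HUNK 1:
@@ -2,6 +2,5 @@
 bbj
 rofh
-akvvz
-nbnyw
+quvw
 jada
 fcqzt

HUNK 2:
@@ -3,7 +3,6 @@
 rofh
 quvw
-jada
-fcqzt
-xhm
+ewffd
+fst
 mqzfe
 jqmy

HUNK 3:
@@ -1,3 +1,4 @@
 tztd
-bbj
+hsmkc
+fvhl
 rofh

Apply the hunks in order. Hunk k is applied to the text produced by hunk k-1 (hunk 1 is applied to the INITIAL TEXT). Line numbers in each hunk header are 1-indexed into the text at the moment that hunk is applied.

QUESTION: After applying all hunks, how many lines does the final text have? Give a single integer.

Answer: 10

Derivation:
Hunk 1: at line 2 remove [akvvz,nbnyw] add [quvw] -> 10 lines: tztd bbj rofh quvw jada fcqzt xhm mqzfe jqmy gnj
Hunk 2: at line 3 remove [jada,fcqzt,xhm] add [ewffd,fst] -> 9 lines: tztd bbj rofh quvw ewffd fst mqzfe jqmy gnj
Hunk 3: at line 1 remove [bbj] add [hsmkc,fvhl] -> 10 lines: tztd hsmkc fvhl rofh quvw ewffd fst mqzfe jqmy gnj
Final line count: 10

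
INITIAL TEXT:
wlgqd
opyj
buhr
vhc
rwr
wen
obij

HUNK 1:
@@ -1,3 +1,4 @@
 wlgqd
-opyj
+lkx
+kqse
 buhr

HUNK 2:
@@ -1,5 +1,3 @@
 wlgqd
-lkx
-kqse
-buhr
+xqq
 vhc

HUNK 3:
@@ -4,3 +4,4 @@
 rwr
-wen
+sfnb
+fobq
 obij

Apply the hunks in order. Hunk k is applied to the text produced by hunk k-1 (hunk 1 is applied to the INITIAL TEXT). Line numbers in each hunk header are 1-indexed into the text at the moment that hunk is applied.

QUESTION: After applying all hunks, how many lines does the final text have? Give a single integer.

Answer: 7

Derivation:
Hunk 1: at line 1 remove [opyj] add [lkx,kqse] -> 8 lines: wlgqd lkx kqse buhr vhc rwr wen obij
Hunk 2: at line 1 remove [lkx,kqse,buhr] add [xqq] -> 6 lines: wlgqd xqq vhc rwr wen obij
Hunk 3: at line 4 remove [wen] add [sfnb,fobq] -> 7 lines: wlgqd xqq vhc rwr sfnb fobq obij
Final line count: 7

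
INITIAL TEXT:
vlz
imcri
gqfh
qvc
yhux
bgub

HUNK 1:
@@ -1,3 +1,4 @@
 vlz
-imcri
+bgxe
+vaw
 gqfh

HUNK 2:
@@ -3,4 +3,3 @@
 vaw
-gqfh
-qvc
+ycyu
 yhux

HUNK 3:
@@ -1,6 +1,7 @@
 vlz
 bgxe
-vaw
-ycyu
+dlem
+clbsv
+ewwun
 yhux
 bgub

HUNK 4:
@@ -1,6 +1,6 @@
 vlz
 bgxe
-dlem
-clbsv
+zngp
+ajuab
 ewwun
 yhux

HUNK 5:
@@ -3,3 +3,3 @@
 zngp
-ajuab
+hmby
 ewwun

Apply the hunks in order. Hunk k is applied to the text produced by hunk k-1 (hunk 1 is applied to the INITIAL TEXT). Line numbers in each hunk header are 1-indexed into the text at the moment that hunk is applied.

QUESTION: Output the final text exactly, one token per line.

Hunk 1: at line 1 remove [imcri] add [bgxe,vaw] -> 7 lines: vlz bgxe vaw gqfh qvc yhux bgub
Hunk 2: at line 3 remove [gqfh,qvc] add [ycyu] -> 6 lines: vlz bgxe vaw ycyu yhux bgub
Hunk 3: at line 1 remove [vaw,ycyu] add [dlem,clbsv,ewwun] -> 7 lines: vlz bgxe dlem clbsv ewwun yhux bgub
Hunk 4: at line 1 remove [dlem,clbsv] add [zngp,ajuab] -> 7 lines: vlz bgxe zngp ajuab ewwun yhux bgub
Hunk 5: at line 3 remove [ajuab] add [hmby] -> 7 lines: vlz bgxe zngp hmby ewwun yhux bgub

Answer: vlz
bgxe
zngp
hmby
ewwun
yhux
bgub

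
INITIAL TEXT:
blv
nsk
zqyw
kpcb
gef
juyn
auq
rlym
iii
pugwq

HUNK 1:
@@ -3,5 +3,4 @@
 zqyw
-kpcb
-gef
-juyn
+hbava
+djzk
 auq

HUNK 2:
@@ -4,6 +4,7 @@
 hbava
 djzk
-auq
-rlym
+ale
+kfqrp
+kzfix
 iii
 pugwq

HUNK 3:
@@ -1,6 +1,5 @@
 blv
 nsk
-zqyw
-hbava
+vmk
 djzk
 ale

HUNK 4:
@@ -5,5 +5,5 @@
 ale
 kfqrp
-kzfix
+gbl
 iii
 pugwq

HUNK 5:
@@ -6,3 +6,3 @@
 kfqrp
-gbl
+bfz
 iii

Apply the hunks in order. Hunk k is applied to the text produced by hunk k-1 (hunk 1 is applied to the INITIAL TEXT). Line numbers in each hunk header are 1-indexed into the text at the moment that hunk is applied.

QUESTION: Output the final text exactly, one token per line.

Answer: blv
nsk
vmk
djzk
ale
kfqrp
bfz
iii
pugwq

Derivation:
Hunk 1: at line 3 remove [kpcb,gef,juyn] add [hbava,djzk] -> 9 lines: blv nsk zqyw hbava djzk auq rlym iii pugwq
Hunk 2: at line 4 remove [auq,rlym] add [ale,kfqrp,kzfix] -> 10 lines: blv nsk zqyw hbava djzk ale kfqrp kzfix iii pugwq
Hunk 3: at line 1 remove [zqyw,hbava] add [vmk] -> 9 lines: blv nsk vmk djzk ale kfqrp kzfix iii pugwq
Hunk 4: at line 5 remove [kzfix] add [gbl] -> 9 lines: blv nsk vmk djzk ale kfqrp gbl iii pugwq
Hunk 5: at line 6 remove [gbl] add [bfz] -> 9 lines: blv nsk vmk djzk ale kfqrp bfz iii pugwq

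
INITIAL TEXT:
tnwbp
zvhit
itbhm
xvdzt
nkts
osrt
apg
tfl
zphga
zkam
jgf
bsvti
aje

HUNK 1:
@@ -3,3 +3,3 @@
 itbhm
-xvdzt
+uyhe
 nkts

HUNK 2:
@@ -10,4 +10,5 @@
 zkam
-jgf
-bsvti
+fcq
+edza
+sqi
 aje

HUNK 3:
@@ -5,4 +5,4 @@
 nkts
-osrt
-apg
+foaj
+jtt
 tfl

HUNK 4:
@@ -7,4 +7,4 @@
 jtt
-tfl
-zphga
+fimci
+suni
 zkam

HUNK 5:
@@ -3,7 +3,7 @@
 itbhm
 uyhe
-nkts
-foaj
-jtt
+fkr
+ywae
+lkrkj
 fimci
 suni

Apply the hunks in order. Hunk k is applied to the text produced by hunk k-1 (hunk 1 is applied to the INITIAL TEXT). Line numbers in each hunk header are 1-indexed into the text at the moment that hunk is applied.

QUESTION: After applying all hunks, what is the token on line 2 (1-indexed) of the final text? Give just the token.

Answer: zvhit

Derivation:
Hunk 1: at line 3 remove [xvdzt] add [uyhe] -> 13 lines: tnwbp zvhit itbhm uyhe nkts osrt apg tfl zphga zkam jgf bsvti aje
Hunk 2: at line 10 remove [jgf,bsvti] add [fcq,edza,sqi] -> 14 lines: tnwbp zvhit itbhm uyhe nkts osrt apg tfl zphga zkam fcq edza sqi aje
Hunk 3: at line 5 remove [osrt,apg] add [foaj,jtt] -> 14 lines: tnwbp zvhit itbhm uyhe nkts foaj jtt tfl zphga zkam fcq edza sqi aje
Hunk 4: at line 7 remove [tfl,zphga] add [fimci,suni] -> 14 lines: tnwbp zvhit itbhm uyhe nkts foaj jtt fimci suni zkam fcq edza sqi aje
Hunk 5: at line 3 remove [nkts,foaj,jtt] add [fkr,ywae,lkrkj] -> 14 lines: tnwbp zvhit itbhm uyhe fkr ywae lkrkj fimci suni zkam fcq edza sqi aje
Final line 2: zvhit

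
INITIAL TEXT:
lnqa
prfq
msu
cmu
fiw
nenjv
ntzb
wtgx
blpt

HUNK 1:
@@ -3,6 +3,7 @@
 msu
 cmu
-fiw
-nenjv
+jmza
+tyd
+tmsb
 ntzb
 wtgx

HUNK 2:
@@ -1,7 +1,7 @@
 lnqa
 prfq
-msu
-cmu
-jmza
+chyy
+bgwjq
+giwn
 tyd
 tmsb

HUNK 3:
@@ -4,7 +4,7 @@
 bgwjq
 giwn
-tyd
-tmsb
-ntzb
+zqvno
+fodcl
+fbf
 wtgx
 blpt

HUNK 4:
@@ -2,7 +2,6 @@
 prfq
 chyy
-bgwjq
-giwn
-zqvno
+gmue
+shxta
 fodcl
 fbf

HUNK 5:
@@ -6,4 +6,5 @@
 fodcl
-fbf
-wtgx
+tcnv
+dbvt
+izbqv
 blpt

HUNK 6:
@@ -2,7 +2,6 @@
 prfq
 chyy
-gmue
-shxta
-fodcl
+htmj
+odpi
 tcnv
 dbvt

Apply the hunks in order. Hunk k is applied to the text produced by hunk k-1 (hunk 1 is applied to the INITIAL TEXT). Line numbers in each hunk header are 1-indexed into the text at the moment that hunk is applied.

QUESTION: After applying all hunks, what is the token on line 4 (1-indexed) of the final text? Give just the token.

Answer: htmj

Derivation:
Hunk 1: at line 3 remove [fiw,nenjv] add [jmza,tyd,tmsb] -> 10 lines: lnqa prfq msu cmu jmza tyd tmsb ntzb wtgx blpt
Hunk 2: at line 1 remove [msu,cmu,jmza] add [chyy,bgwjq,giwn] -> 10 lines: lnqa prfq chyy bgwjq giwn tyd tmsb ntzb wtgx blpt
Hunk 3: at line 4 remove [tyd,tmsb,ntzb] add [zqvno,fodcl,fbf] -> 10 lines: lnqa prfq chyy bgwjq giwn zqvno fodcl fbf wtgx blpt
Hunk 4: at line 2 remove [bgwjq,giwn,zqvno] add [gmue,shxta] -> 9 lines: lnqa prfq chyy gmue shxta fodcl fbf wtgx blpt
Hunk 5: at line 6 remove [fbf,wtgx] add [tcnv,dbvt,izbqv] -> 10 lines: lnqa prfq chyy gmue shxta fodcl tcnv dbvt izbqv blpt
Hunk 6: at line 2 remove [gmue,shxta,fodcl] add [htmj,odpi] -> 9 lines: lnqa prfq chyy htmj odpi tcnv dbvt izbqv blpt
Final line 4: htmj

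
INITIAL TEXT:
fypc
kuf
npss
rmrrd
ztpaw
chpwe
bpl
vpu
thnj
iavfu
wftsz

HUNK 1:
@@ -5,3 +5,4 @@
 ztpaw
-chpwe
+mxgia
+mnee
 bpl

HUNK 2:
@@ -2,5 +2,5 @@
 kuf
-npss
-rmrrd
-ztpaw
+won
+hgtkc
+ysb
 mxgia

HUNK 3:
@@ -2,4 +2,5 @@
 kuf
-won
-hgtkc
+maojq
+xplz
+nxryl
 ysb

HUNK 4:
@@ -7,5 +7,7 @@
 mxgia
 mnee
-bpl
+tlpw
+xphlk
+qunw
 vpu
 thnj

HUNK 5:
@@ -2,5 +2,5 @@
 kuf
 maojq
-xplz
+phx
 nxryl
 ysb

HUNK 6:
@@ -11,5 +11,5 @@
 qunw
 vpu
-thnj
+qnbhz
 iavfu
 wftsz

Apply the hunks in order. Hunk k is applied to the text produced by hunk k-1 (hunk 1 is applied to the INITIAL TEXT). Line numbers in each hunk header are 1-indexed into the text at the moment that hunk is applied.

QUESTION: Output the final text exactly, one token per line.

Hunk 1: at line 5 remove [chpwe] add [mxgia,mnee] -> 12 lines: fypc kuf npss rmrrd ztpaw mxgia mnee bpl vpu thnj iavfu wftsz
Hunk 2: at line 2 remove [npss,rmrrd,ztpaw] add [won,hgtkc,ysb] -> 12 lines: fypc kuf won hgtkc ysb mxgia mnee bpl vpu thnj iavfu wftsz
Hunk 3: at line 2 remove [won,hgtkc] add [maojq,xplz,nxryl] -> 13 lines: fypc kuf maojq xplz nxryl ysb mxgia mnee bpl vpu thnj iavfu wftsz
Hunk 4: at line 7 remove [bpl] add [tlpw,xphlk,qunw] -> 15 lines: fypc kuf maojq xplz nxryl ysb mxgia mnee tlpw xphlk qunw vpu thnj iavfu wftsz
Hunk 5: at line 2 remove [xplz] add [phx] -> 15 lines: fypc kuf maojq phx nxryl ysb mxgia mnee tlpw xphlk qunw vpu thnj iavfu wftsz
Hunk 6: at line 11 remove [thnj] add [qnbhz] -> 15 lines: fypc kuf maojq phx nxryl ysb mxgia mnee tlpw xphlk qunw vpu qnbhz iavfu wftsz

Answer: fypc
kuf
maojq
phx
nxryl
ysb
mxgia
mnee
tlpw
xphlk
qunw
vpu
qnbhz
iavfu
wftsz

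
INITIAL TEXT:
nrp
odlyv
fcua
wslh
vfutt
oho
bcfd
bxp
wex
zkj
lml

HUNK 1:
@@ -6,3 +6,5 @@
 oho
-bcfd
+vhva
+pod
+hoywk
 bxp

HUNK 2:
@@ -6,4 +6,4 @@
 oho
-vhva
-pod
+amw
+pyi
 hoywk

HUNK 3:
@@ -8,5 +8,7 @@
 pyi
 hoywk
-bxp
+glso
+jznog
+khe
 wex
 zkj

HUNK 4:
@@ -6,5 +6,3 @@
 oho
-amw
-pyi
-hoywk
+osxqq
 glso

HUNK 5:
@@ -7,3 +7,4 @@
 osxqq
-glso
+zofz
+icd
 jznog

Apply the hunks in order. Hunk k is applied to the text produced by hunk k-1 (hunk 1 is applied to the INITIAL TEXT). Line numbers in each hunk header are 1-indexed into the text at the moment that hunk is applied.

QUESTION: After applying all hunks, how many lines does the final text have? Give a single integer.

Hunk 1: at line 6 remove [bcfd] add [vhva,pod,hoywk] -> 13 lines: nrp odlyv fcua wslh vfutt oho vhva pod hoywk bxp wex zkj lml
Hunk 2: at line 6 remove [vhva,pod] add [amw,pyi] -> 13 lines: nrp odlyv fcua wslh vfutt oho amw pyi hoywk bxp wex zkj lml
Hunk 3: at line 8 remove [bxp] add [glso,jznog,khe] -> 15 lines: nrp odlyv fcua wslh vfutt oho amw pyi hoywk glso jznog khe wex zkj lml
Hunk 4: at line 6 remove [amw,pyi,hoywk] add [osxqq] -> 13 lines: nrp odlyv fcua wslh vfutt oho osxqq glso jznog khe wex zkj lml
Hunk 5: at line 7 remove [glso] add [zofz,icd] -> 14 lines: nrp odlyv fcua wslh vfutt oho osxqq zofz icd jznog khe wex zkj lml
Final line count: 14

Answer: 14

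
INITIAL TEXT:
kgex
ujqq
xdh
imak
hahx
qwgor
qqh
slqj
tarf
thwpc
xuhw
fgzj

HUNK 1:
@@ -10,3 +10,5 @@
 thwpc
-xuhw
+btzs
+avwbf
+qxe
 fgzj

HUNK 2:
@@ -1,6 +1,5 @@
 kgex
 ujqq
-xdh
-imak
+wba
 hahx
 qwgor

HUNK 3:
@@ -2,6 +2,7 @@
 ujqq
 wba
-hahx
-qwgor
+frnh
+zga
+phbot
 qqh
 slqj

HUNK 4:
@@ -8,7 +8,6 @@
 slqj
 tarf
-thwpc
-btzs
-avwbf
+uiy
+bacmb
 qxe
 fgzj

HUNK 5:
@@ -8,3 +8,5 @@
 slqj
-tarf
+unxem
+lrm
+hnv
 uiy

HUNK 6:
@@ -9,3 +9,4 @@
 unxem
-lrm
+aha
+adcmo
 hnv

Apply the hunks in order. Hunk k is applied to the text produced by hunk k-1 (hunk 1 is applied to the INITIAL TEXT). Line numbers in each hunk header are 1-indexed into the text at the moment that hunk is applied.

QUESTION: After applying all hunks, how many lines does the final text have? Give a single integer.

Hunk 1: at line 10 remove [xuhw] add [btzs,avwbf,qxe] -> 14 lines: kgex ujqq xdh imak hahx qwgor qqh slqj tarf thwpc btzs avwbf qxe fgzj
Hunk 2: at line 1 remove [xdh,imak] add [wba] -> 13 lines: kgex ujqq wba hahx qwgor qqh slqj tarf thwpc btzs avwbf qxe fgzj
Hunk 3: at line 2 remove [hahx,qwgor] add [frnh,zga,phbot] -> 14 lines: kgex ujqq wba frnh zga phbot qqh slqj tarf thwpc btzs avwbf qxe fgzj
Hunk 4: at line 8 remove [thwpc,btzs,avwbf] add [uiy,bacmb] -> 13 lines: kgex ujqq wba frnh zga phbot qqh slqj tarf uiy bacmb qxe fgzj
Hunk 5: at line 8 remove [tarf] add [unxem,lrm,hnv] -> 15 lines: kgex ujqq wba frnh zga phbot qqh slqj unxem lrm hnv uiy bacmb qxe fgzj
Hunk 6: at line 9 remove [lrm] add [aha,adcmo] -> 16 lines: kgex ujqq wba frnh zga phbot qqh slqj unxem aha adcmo hnv uiy bacmb qxe fgzj
Final line count: 16

Answer: 16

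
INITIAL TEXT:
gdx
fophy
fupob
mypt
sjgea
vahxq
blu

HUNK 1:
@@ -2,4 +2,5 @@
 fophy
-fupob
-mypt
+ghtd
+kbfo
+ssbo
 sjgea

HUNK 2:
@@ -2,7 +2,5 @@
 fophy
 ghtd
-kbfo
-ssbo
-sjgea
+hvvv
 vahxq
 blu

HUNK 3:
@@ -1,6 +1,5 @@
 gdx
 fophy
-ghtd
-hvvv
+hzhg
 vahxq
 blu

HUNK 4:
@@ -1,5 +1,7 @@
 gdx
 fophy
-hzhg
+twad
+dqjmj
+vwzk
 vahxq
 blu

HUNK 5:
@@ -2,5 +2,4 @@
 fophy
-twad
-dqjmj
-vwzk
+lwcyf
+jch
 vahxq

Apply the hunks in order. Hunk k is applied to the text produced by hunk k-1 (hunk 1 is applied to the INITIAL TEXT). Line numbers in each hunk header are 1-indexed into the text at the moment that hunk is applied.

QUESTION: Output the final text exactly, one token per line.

Answer: gdx
fophy
lwcyf
jch
vahxq
blu

Derivation:
Hunk 1: at line 2 remove [fupob,mypt] add [ghtd,kbfo,ssbo] -> 8 lines: gdx fophy ghtd kbfo ssbo sjgea vahxq blu
Hunk 2: at line 2 remove [kbfo,ssbo,sjgea] add [hvvv] -> 6 lines: gdx fophy ghtd hvvv vahxq blu
Hunk 3: at line 1 remove [ghtd,hvvv] add [hzhg] -> 5 lines: gdx fophy hzhg vahxq blu
Hunk 4: at line 1 remove [hzhg] add [twad,dqjmj,vwzk] -> 7 lines: gdx fophy twad dqjmj vwzk vahxq blu
Hunk 5: at line 2 remove [twad,dqjmj,vwzk] add [lwcyf,jch] -> 6 lines: gdx fophy lwcyf jch vahxq blu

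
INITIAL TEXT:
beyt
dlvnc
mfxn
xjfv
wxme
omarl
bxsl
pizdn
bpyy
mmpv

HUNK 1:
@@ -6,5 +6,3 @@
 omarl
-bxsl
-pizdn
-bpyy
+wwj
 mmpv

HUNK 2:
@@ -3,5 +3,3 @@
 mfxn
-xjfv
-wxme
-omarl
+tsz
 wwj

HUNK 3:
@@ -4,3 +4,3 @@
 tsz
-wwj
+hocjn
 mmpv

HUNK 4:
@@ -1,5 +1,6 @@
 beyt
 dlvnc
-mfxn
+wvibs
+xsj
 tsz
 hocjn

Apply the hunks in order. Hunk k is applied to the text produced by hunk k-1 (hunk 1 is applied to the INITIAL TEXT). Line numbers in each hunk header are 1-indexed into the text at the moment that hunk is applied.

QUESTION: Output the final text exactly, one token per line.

Hunk 1: at line 6 remove [bxsl,pizdn,bpyy] add [wwj] -> 8 lines: beyt dlvnc mfxn xjfv wxme omarl wwj mmpv
Hunk 2: at line 3 remove [xjfv,wxme,omarl] add [tsz] -> 6 lines: beyt dlvnc mfxn tsz wwj mmpv
Hunk 3: at line 4 remove [wwj] add [hocjn] -> 6 lines: beyt dlvnc mfxn tsz hocjn mmpv
Hunk 4: at line 1 remove [mfxn] add [wvibs,xsj] -> 7 lines: beyt dlvnc wvibs xsj tsz hocjn mmpv

Answer: beyt
dlvnc
wvibs
xsj
tsz
hocjn
mmpv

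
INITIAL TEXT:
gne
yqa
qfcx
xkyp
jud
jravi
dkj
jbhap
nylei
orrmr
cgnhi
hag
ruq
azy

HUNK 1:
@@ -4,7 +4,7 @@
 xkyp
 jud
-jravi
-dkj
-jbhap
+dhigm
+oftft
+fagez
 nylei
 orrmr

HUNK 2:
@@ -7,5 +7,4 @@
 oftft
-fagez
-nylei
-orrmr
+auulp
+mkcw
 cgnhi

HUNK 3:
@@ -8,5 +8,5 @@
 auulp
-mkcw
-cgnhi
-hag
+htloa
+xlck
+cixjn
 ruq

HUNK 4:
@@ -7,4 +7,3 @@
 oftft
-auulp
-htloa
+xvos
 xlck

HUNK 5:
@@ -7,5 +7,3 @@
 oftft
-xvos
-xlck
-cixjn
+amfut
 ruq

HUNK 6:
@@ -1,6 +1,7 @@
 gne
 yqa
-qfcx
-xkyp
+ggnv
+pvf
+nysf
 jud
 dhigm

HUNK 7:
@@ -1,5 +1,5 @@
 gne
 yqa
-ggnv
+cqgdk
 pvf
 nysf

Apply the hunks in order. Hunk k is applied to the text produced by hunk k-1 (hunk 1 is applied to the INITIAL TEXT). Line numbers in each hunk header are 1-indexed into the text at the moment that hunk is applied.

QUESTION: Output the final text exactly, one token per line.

Hunk 1: at line 4 remove [jravi,dkj,jbhap] add [dhigm,oftft,fagez] -> 14 lines: gne yqa qfcx xkyp jud dhigm oftft fagez nylei orrmr cgnhi hag ruq azy
Hunk 2: at line 7 remove [fagez,nylei,orrmr] add [auulp,mkcw] -> 13 lines: gne yqa qfcx xkyp jud dhigm oftft auulp mkcw cgnhi hag ruq azy
Hunk 3: at line 8 remove [mkcw,cgnhi,hag] add [htloa,xlck,cixjn] -> 13 lines: gne yqa qfcx xkyp jud dhigm oftft auulp htloa xlck cixjn ruq azy
Hunk 4: at line 7 remove [auulp,htloa] add [xvos] -> 12 lines: gne yqa qfcx xkyp jud dhigm oftft xvos xlck cixjn ruq azy
Hunk 5: at line 7 remove [xvos,xlck,cixjn] add [amfut] -> 10 lines: gne yqa qfcx xkyp jud dhigm oftft amfut ruq azy
Hunk 6: at line 1 remove [qfcx,xkyp] add [ggnv,pvf,nysf] -> 11 lines: gne yqa ggnv pvf nysf jud dhigm oftft amfut ruq azy
Hunk 7: at line 1 remove [ggnv] add [cqgdk] -> 11 lines: gne yqa cqgdk pvf nysf jud dhigm oftft amfut ruq azy

Answer: gne
yqa
cqgdk
pvf
nysf
jud
dhigm
oftft
amfut
ruq
azy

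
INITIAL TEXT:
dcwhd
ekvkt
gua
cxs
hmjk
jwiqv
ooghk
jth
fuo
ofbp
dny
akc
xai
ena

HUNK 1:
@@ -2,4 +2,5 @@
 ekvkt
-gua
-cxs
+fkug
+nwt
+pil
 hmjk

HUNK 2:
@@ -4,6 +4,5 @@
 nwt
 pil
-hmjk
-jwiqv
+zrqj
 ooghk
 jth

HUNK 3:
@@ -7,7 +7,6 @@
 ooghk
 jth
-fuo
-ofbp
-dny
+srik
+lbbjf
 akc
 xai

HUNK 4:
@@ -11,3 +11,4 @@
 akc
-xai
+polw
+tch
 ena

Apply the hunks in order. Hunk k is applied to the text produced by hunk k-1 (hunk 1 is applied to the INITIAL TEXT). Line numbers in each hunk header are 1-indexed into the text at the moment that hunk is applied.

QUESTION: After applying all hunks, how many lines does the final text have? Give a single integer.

Answer: 14

Derivation:
Hunk 1: at line 2 remove [gua,cxs] add [fkug,nwt,pil] -> 15 lines: dcwhd ekvkt fkug nwt pil hmjk jwiqv ooghk jth fuo ofbp dny akc xai ena
Hunk 2: at line 4 remove [hmjk,jwiqv] add [zrqj] -> 14 lines: dcwhd ekvkt fkug nwt pil zrqj ooghk jth fuo ofbp dny akc xai ena
Hunk 3: at line 7 remove [fuo,ofbp,dny] add [srik,lbbjf] -> 13 lines: dcwhd ekvkt fkug nwt pil zrqj ooghk jth srik lbbjf akc xai ena
Hunk 4: at line 11 remove [xai] add [polw,tch] -> 14 lines: dcwhd ekvkt fkug nwt pil zrqj ooghk jth srik lbbjf akc polw tch ena
Final line count: 14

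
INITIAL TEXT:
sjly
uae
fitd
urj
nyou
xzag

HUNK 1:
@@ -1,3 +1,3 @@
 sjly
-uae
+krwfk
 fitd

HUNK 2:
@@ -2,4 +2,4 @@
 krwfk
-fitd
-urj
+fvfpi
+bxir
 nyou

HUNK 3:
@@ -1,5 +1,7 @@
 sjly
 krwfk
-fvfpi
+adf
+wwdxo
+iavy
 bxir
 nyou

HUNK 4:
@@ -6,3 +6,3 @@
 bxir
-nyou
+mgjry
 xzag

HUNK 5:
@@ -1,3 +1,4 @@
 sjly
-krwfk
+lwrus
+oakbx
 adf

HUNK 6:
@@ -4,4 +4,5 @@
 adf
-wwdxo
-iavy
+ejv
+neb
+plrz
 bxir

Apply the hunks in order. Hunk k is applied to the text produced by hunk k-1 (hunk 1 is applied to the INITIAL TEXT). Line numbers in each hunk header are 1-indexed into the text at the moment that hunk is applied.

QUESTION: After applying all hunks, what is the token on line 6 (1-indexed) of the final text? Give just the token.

Answer: neb

Derivation:
Hunk 1: at line 1 remove [uae] add [krwfk] -> 6 lines: sjly krwfk fitd urj nyou xzag
Hunk 2: at line 2 remove [fitd,urj] add [fvfpi,bxir] -> 6 lines: sjly krwfk fvfpi bxir nyou xzag
Hunk 3: at line 1 remove [fvfpi] add [adf,wwdxo,iavy] -> 8 lines: sjly krwfk adf wwdxo iavy bxir nyou xzag
Hunk 4: at line 6 remove [nyou] add [mgjry] -> 8 lines: sjly krwfk adf wwdxo iavy bxir mgjry xzag
Hunk 5: at line 1 remove [krwfk] add [lwrus,oakbx] -> 9 lines: sjly lwrus oakbx adf wwdxo iavy bxir mgjry xzag
Hunk 6: at line 4 remove [wwdxo,iavy] add [ejv,neb,plrz] -> 10 lines: sjly lwrus oakbx adf ejv neb plrz bxir mgjry xzag
Final line 6: neb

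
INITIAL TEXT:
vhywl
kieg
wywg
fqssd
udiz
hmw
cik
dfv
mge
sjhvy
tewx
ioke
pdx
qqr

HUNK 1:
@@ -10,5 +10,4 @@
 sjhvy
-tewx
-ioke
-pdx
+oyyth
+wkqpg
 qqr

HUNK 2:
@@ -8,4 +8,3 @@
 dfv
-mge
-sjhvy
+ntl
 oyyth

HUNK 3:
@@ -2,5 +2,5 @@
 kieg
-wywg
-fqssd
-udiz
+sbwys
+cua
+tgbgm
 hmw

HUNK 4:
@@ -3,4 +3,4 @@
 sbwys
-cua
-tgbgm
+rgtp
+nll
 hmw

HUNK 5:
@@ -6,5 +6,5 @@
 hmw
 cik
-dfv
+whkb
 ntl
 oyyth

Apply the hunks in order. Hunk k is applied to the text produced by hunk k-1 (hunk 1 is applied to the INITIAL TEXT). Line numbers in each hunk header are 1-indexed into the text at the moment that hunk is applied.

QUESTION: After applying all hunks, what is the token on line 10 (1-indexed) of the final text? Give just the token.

Answer: oyyth

Derivation:
Hunk 1: at line 10 remove [tewx,ioke,pdx] add [oyyth,wkqpg] -> 13 lines: vhywl kieg wywg fqssd udiz hmw cik dfv mge sjhvy oyyth wkqpg qqr
Hunk 2: at line 8 remove [mge,sjhvy] add [ntl] -> 12 lines: vhywl kieg wywg fqssd udiz hmw cik dfv ntl oyyth wkqpg qqr
Hunk 3: at line 2 remove [wywg,fqssd,udiz] add [sbwys,cua,tgbgm] -> 12 lines: vhywl kieg sbwys cua tgbgm hmw cik dfv ntl oyyth wkqpg qqr
Hunk 4: at line 3 remove [cua,tgbgm] add [rgtp,nll] -> 12 lines: vhywl kieg sbwys rgtp nll hmw cik dfv ntl oyyth wkqpg qqr
Hunk 5: at line 6 remove [dfv] add [whkb] -> 12 lines: vhywl kieg sbwys rgtp nll hmw cik whkb ntl oyyth wkqpg qqr
Final line 10: oyyth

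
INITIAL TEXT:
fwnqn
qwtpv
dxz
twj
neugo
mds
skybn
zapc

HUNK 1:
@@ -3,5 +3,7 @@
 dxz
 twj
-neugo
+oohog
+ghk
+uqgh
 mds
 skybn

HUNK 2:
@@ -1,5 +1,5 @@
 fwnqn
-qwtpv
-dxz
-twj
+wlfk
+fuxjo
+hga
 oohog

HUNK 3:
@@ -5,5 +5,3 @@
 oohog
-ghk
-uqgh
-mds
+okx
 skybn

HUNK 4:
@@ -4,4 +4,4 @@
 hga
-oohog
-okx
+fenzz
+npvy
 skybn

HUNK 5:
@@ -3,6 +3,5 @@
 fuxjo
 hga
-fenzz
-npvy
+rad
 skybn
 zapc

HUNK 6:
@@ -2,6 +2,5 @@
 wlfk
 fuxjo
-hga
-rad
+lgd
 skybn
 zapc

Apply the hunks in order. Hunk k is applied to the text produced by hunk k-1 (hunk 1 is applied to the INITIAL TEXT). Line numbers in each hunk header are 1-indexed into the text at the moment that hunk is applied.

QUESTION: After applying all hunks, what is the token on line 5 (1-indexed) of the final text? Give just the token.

Hunk 1: at line 3 remove [neugo] add [oohog,ghk,uqgh] -> 10 lines: fwnqn qwtpv dxz twj oohog ghk uqgh mds skybn zapc
Hunk 2: at line 1 remove [qwtpv,dxz,twj] add [wlfk,fuxjo,hga] -> 10 lines: fwnqn wlfk fuxjo hga oohog ghk uqgh mds skybn zapc
Hunk 3: at line 5 remove [ghk,uqgh,mds] add [okx] -> 8 lines: fwnqn wlfk fuxjo hga oohog okx skybn zapc
Hunk 4: at line 4 remove [oohog,okx] add [fenzz,npvy] -> 8 lines: fwnqn wlfk fuxjo hga fenzz npvy skybn zapc
Hunk 5: at line 3 remove [fenzz,npvy] add [rad] -> 7 lines: fwnqn wlfk fuxjo hga rad skybn zapc
Hunk 6: at line 2 remove [hga,rad] add [lgd] -> 6 lines: fwnqn wlfk fuxjo lgd skybn zapc
Final line 5: skybn

Answer: skybn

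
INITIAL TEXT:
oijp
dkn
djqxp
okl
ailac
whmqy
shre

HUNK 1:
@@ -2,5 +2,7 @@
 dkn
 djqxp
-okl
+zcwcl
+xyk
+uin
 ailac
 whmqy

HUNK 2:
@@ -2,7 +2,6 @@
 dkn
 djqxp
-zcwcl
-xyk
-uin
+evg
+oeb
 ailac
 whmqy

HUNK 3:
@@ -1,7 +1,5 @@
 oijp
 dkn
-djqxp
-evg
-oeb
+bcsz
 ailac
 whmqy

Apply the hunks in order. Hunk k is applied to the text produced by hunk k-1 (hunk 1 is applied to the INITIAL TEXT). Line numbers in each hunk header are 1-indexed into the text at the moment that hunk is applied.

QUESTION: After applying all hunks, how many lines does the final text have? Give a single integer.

Hunk 1: at line 2 remove [okl] add [zcwcl,xyk,uin] -> 9 lines: oijp dkn djqxp zcwcl xyk uin ailac whmqy shre
Hunk 2: at line 2 remove [zcwcl,xyk,uin] add [evg,oeb] -> 8 lines: oijp dkn djqxp evg oeb ailac whmqy shre
Hunk 3: at line 1 remove [djqxp,evg,oeb] add [bcsz] -> 6 lines: oijp dkn bcsz ailac whmqy shre
Final line count: 6

Answer: 6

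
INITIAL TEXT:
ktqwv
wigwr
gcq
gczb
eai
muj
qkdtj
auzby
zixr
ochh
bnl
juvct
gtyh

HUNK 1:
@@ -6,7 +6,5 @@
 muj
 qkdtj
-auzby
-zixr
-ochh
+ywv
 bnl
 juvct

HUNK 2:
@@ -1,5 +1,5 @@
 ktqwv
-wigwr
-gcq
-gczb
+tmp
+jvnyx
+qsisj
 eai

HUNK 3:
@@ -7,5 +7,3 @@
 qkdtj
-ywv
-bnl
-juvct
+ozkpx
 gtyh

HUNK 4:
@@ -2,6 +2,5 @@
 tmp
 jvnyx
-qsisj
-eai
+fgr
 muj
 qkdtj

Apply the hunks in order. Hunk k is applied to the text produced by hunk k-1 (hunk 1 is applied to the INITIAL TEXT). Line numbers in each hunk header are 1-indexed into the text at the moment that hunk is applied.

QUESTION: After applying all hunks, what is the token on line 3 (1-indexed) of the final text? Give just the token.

Hunk 1: at line 6 remove [auzby,zixr,ochh] add [ywv] -> 11 lines: ktqwv wigwr gcq gczb eai muj qkdtj ywv bnl juvct gtyh
Hunk 2: at line 1 remove [wigwr,gcq,gczb] add [tmp,jvnyx,qsisj] -> 11 lines: ktqwv tmp jvnyx qsisj eai muj qkdtj ywv bnl juvct gtyh
Hunk 3: at line 7 remove [ywv,bnl,juvct] add [ozkpx] -> 9 lines: ktqwv tmp jvnyx qsisj eai muj qkdtj ozkpx gtyh
Hunk 4: at line 2 remove [qsisj,eai] add [fgr] -> 8 lines: ktqwv tmp jvnyx fgr muj qkdtj ozkpx gtyh
Final line 3: jvnyx

Answer: jvnyx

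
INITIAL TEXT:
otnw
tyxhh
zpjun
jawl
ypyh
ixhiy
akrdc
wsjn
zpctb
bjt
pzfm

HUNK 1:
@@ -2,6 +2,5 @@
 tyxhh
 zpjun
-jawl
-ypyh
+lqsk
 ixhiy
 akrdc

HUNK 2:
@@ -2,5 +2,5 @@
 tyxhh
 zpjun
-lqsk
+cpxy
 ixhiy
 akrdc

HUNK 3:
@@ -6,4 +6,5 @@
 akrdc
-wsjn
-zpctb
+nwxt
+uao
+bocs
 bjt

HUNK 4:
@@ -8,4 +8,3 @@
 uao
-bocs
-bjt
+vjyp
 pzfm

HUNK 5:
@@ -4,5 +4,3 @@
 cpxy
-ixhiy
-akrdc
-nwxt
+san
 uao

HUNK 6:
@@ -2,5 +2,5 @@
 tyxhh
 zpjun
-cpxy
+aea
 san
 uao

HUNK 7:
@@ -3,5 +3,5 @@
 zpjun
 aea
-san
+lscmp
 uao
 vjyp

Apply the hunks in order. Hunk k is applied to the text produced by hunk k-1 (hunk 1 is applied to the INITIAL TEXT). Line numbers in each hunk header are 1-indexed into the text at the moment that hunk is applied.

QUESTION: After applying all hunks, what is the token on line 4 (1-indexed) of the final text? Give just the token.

Hunk 1: at line 2 remove [jawl,ypyh] add [lqsk] -> 10 lines: otnw tyxhh zpjun lqsk ixhiy akrdc wsjn zpctb bjt pzfm
Hunk 2: at line 2 remove [lqsk] add [cpxy] -> 10 lines: otnw tyxhh zpjun cpxy ixhiy akrdc wsjn zpctb bjt pzfm
Hunk 3: at line 6 remove [wsjn,zpctb] add [nwxt,uao,bocs] -> 11 lines: otnw tyxhh zpjun cpxy ixhiy akrdc nwxt uao bocs bjt pzfm
Hunk 4: at line 8 remove [bocs,bjt] add [vjyp] -> 10 lines: otnw tyxhh zpjun cpxy ixhiy akrdc nwxt uao vjyp pzfm
Hunk 5: at line 4 remove [ixhiy,akrdc,nwxt] add [san] -> 8 lines: otnw tyxhh zpjun cpxy san uao vjyp pzfm
Hunk 6: at line 2 remove [cpxy] add [aea] -> 8 lines: otnw tyxhh zpjun aea san uao vjyp pzfm
Hunk 7: at line 3 remove [san] add [lscmp] -> 8 lines: otnw tyxhh zpjun aea lscmp uao vjyp pzfm
Final line 4: aea

Answer: aea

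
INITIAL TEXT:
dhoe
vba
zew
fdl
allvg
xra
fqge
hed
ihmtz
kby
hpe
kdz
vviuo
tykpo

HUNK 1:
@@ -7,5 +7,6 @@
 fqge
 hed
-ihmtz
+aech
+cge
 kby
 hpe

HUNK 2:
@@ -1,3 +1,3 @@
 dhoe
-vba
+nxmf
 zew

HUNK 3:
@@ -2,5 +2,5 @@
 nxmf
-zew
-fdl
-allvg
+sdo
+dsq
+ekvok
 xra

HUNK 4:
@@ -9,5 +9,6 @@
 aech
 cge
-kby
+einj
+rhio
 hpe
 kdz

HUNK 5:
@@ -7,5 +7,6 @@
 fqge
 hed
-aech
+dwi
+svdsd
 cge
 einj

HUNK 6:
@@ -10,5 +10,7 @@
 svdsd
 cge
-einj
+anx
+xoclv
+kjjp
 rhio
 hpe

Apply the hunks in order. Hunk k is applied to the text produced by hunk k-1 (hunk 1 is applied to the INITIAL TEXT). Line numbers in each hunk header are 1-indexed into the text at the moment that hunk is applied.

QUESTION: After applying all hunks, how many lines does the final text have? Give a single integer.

Answer: 19

Derivation:
Hunk 1: at line 7 remove [ihmtz] add [aech,cge] -> 15 lines: dhoe vba zew fdl allvg xra fqge hed aech cge kby hpe kdz vviuo tykpo
Hunk 2: at line 1 remove [vba] add [nxmf] -> 15 lines: dhoe nxmf zew fdl allvg xra fqge hed aech cge kby hpe kdz vviuo tykpo
Hunk 3: at line 2 remove [zew,fdl,allvg] add [sdo,dsq,ekvok] -> 15 lines: dhoe nxmf sdo dsq ekvok xra fqge hed aech cge kby hpe kdz vviuo tykpo
Hunk 4: at line 9 remove [kby] add [einj,rhio] -> 16 lines: dhoe nxmf sdo dsq ekvok xra fqge hed aech cge einj rhio hpe kdz vviuo tykpo
Hunk 5: at line 7 remove [aech] add [dwi,svdsd] -> 17 lines: dhoe nxmf sdo dsq ekvok xra fqge hed dwi svdsd cge einj rhio hpe kdz vviuo tykpo
Hunk 6: at line 10 remove [einj] add [anx,xoclv,kjjp] -> 19 lines: dhoe nxmf sdo dsq ekvok xra fqge hed dwi svdsd cge anx xoclv kjjp rhio hpe kdz vviuo tykpo
Final line count: 19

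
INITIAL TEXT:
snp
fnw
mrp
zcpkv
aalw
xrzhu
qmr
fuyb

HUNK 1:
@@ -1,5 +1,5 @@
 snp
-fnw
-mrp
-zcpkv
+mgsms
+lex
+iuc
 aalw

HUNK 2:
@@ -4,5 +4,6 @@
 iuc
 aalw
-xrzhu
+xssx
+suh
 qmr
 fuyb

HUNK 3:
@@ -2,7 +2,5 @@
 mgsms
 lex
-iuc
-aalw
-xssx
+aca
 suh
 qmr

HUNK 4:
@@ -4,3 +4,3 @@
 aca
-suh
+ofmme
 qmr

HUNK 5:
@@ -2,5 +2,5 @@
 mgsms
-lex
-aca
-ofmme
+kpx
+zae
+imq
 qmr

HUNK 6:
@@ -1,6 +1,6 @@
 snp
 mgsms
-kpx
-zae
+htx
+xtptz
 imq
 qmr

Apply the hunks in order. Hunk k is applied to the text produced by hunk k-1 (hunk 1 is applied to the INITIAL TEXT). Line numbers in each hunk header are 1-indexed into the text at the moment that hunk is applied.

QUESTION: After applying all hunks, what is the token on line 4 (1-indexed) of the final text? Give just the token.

Answer: xtptz

Derivation:
Hunk 1: at line 1 remove [fnw,mrp,zcpkv] add [mgsms,lex,iuc] -> 8 lines: snp mgsms lex iuc aalw xrzhu qmr fuyb
Hunk 2: at line 4 remove [xrzhu] add [xssx,suh] -> 9 lines: snp mgsms lex iuc aalw xssx suh qmr fuyb
Hunk 3: at line 2 remove [iuc,aalw,xssx] add [aca] -> 7 lines: snp mgsms lex aca suh qmr fuyb
Hunk 4: at line 4 remove [suh] add [ofmme] -> 7 lines: snp mgsms lex aca ofmme qmr fuyb
Hunk 5: at line 2 remove [lex,aca,ofmme] add [kpx,zae,imq] -> 7 lines: snp mgsms kpx zae imq qmr fuyb
Hunk 6: at line 1 remove [kpx,zae] add [htx,xtptz] -> 7 lines: snp mgsms htx xtptz imq qmr fuyb
Final line 4: xtptz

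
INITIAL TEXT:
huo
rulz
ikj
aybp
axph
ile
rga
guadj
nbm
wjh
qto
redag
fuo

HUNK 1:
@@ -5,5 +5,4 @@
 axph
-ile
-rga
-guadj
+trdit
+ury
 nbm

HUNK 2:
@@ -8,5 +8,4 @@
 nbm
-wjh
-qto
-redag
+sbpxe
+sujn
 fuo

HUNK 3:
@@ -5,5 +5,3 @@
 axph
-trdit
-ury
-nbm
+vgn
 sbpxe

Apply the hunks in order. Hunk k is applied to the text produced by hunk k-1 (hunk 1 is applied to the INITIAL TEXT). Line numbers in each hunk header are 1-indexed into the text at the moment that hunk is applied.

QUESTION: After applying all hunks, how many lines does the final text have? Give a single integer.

Answer: 9

Derivation:
Hunk 1: at line 5 remove [ile,rga,guadj] add [trdit,ury] -> 12 lines: huo rulz ikj aybp axph trdit ury nbm wjh qto redag fuo
Hunk 2: at line 8 remove [wjh,qto,redag] add [sbpxe,sujn] -> 11 lines: huo rulz ikj aybp axph trdit ury nbm sbpxe sujn fuo
Hunk 3: at line 5 remove [trdit,ury,nbm] add [vgn] -> 9 lines: huo rulz ikj aybp axph vgn sbpxe sujn fuo
Final line count: 9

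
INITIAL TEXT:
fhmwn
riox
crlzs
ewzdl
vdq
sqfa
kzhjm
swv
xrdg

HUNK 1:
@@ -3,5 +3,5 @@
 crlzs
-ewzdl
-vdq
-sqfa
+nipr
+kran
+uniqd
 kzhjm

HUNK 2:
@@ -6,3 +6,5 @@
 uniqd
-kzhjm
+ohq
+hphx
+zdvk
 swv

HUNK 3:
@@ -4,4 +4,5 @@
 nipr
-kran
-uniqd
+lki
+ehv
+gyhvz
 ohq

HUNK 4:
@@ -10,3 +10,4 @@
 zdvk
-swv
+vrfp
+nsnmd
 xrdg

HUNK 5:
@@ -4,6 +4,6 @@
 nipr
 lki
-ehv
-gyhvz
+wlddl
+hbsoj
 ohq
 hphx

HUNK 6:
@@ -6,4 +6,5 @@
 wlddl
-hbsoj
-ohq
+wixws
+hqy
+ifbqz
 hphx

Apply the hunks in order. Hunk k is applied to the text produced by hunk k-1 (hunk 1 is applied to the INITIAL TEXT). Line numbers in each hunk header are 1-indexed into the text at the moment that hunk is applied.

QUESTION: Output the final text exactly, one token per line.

Answer: fhmwn
riox
crlzs
nipr
lki
wlddl
wixws
hqy
ifbqz
hphx
zdvk
vrfp
nsnmd
xrdg

Derivation:
Hunk 1: at line 3 remove [ewzdl,vdq,sqfa] add [nipr,kran,uniqd] -> 9 lines: fhmwn riox crlzs nipr kran uniqd kzhjm swv xrdg
Hunk 2: at line 6 remove [kzhjm] add [ohq,hphx,zdvk] -> 11 lines: fhmwn riox crlzs nipr kran uniqd ohq hphx zdvk swv xrdg
Hunk 3: at line 4 remove [kran,uniqd] add [lki,ehv,gyhvz] -> 12 lines: fhmwn riox crlzs nipr lki ehv gyhvz ohq hphx zdvk swv xrdg
Hunk 4: at line 10 remove [swv] add [vrfp,nsnmd] -> 13 lines: fhmwn riox crlzs nipr lki ehv gyhvz ohq hphx zdvk vrfp nsnmd xrdg
Hunk 5: at line 4 remove [ehv,gyhvz] add [wlddl,hbsoj] -> 13 lines: fhmwn riox crlzs nipr lki wlddl hbsoj ohq hphx zdvk vrfp nsnmd xrdg
Hunk 6: at line 6 remove [hbsoj,ohq] add [wixws,hqy,ifbqz] -> 14 lines: fhmwn riox crlzs nipr lki wlddl wixws hqy ifbqz hphx zdvk vrfp nsnmd xrdg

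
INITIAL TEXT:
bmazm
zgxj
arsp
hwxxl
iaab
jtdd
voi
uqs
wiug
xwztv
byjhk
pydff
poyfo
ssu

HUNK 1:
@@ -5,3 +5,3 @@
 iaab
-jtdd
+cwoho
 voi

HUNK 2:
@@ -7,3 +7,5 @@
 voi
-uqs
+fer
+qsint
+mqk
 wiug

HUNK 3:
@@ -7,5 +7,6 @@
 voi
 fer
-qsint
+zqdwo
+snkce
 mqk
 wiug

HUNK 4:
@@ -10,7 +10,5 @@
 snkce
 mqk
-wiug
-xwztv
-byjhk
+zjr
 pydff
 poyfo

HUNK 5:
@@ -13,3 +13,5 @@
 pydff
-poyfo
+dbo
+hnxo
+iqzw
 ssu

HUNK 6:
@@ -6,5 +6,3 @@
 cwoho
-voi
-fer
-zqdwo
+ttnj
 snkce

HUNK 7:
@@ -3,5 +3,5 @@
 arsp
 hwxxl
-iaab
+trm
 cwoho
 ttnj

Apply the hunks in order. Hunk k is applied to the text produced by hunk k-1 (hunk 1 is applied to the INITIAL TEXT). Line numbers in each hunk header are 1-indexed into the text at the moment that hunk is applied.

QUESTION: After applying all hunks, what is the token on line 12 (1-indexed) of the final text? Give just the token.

Hunk 1: at line 5 remove [jtdd] add [cwoho] -> 14 lines: bmazm zgxj arsp hwxxl iaab cwoho voi uqs wiug xwztv byjhk pydff poyfo ssu
Hunk 2: at line 7 remove [uqs] add [fer,qsint,mqk] -> 16 lines: bmazm zgxj arsp hwxxl iaab cwoho voi fer qsint mqk wiug xwztv byjhk pydff poyfo ssu
Hunk 3: at line 7 remove [qsint] add [zqdwo,snkce] -> 17 lines: bmazm zgxj arsp hwxxl iaab cwoho voi fer zqdwo snkce mqk wiug xwztv byjhk pydff poyfo ssu
Hunk 4: at line 10 remove [wiug,xwztv,byjhk] add [zjr] -> 15 lines: bmazm zgxj arsp hwxxl iaab cwoho voi fer zqdwo snkce mqk zjr pydff poyfo ssu
Hunk 5: at line 13 remove [poyfo] add [dbo,hnxo,iqzw] -> 17 lines: bmazm zgxj arsp hwxxl iaab cwoho voi fer zqdwo snkce mqk zjr pydff dbo hnxo iqzw ssu
Hunk 6: at line 6 remove [voi,fer,zqdwo] add [ttnj] -> 15 lines: bmazm zgxj arsp hwxxl iaab cwoho ttnj snkce mqk zjr pydff dbo hnxo iqzw ssu
Hunk 7: at line 3 remove [iaab] add [trm] -> 15 lines: bmazm zgxj arsp hwxxl trm cwoho ttnj snkce mqk zjr pydff dbo hnxo iqzw ssu
Final line 12: dbo

Answer: dbo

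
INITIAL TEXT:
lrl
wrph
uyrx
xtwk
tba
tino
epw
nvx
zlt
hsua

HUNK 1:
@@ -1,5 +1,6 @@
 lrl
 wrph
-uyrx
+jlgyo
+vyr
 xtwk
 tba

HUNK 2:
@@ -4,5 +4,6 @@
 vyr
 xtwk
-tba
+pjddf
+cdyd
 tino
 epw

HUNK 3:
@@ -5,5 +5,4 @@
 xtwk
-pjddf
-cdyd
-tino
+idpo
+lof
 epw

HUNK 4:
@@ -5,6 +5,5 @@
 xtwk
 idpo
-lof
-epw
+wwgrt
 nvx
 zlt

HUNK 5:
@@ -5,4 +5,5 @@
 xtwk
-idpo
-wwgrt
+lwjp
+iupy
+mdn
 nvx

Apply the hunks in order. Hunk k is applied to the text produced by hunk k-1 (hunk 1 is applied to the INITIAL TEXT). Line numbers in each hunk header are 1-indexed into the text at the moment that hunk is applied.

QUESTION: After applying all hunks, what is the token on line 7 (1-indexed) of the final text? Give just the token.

Hunk 1: at line 1 remove [uyrx] add [jlgyo,vyr] -> 11 lines: lrl wrph jlgyo vyr xtwk tba tino epw nvx zlt hsua
Hunk 2: at line 4 remove [tba] add [pjddf,cdyd] -> 12 lines: lrl wrph jlgyo vyr xtwk pjddf cdyd tino epw nvx zlt hsua
Hunk 3: at line 5 remove [pjddf,cdyd,tino] add [idpo,lof] -> 11 lines: lrl wrph jlgyo vyr xtwk idpo lof epw nvx zlt hsua
Hunk 4: at line 5 remove [lof,epw] add [wwgrt] -> 10 lines: lrl wrph jlgyo vyr xtwk idpo wwgrt nvx zlt hsua
Hunk 5: at line 5 remove [idpo,wwgrt] add [lwjp,iupy,mdn] -> 11 lines: lrl wrph jlgyo vyr xtwk lwjp iupy mdn nvx zlt hsua
Final line 7: iupy

Answer: iupy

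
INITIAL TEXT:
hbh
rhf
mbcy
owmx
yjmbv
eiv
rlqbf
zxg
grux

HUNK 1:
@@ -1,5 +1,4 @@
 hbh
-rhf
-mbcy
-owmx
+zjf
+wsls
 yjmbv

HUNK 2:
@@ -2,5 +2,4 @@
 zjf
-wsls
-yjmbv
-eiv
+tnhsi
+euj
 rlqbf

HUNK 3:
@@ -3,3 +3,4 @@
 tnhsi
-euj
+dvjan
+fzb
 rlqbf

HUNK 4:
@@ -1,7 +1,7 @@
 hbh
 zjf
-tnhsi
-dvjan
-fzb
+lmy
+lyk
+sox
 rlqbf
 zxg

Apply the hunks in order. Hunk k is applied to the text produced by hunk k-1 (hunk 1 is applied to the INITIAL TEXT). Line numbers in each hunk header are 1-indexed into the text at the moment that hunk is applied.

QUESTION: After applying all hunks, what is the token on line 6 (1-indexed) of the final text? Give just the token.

Hunk 1: at line 1 remove [rhf,mbcy,owmx] add [zjf,wsls] -> 8 lines: hbh zjf wsls yjmbv eiv rlqbf zxg grux
Hunk 2: at line 2 remove [wsls,yjmbv,eiv] add [tnhsi,euj] -> 7 lines: hbh zjf tnhsi euj rlqbf zxg grux
Hunk 3: at line 3 remove [euj] add [dvjan,fzb] -> 8 lines: hbh zjf tnhsi dvjan fzb rlqbf zxg grux
Hunk 4: at line 1 remove [tnhsi,dvjan,fzb] add [lmy,lyk,sox] -> 8 lines: hbh zjf lmy lyk sox rlqbf zxg grux
Final line 6: rlqbf

Answer: rlqbf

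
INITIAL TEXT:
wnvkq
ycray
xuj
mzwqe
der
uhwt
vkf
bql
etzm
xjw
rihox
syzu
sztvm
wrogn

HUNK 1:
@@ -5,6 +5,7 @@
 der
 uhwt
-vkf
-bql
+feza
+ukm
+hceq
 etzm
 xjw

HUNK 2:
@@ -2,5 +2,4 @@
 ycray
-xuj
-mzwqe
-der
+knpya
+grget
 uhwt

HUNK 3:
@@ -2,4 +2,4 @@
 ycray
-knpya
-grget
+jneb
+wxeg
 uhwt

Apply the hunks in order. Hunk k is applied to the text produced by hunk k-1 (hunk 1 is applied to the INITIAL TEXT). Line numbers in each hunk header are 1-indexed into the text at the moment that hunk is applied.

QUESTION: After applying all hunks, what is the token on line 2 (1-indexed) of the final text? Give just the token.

Hunk 1: at line 5 remove [vkf,bql] add [feza,ukm,hceq] -> 15 lines: wnvkq ycray xuj mzwqe der uhwt feza ukm hceq etzm xjw rihox syzu sztvm wrogn
Hunk 2: at line 2 remove [xuj,mzwqe,der] add [knpya,grget] -> 14 lines: wnvkq ycray knpya grget uhwt feza ukm hceq etzm xjw rihox syzu sztvm wrogn
Hunk 3: at line 2 remove [knpya,grget] add [jneb,wxeg] -> 14 lines: wnvkq ycray jneb wxeg uhwt feza ukm hceq etzm xjw rihox syzu sztvm wrogn
Final line 2: ycray

Answer: ycray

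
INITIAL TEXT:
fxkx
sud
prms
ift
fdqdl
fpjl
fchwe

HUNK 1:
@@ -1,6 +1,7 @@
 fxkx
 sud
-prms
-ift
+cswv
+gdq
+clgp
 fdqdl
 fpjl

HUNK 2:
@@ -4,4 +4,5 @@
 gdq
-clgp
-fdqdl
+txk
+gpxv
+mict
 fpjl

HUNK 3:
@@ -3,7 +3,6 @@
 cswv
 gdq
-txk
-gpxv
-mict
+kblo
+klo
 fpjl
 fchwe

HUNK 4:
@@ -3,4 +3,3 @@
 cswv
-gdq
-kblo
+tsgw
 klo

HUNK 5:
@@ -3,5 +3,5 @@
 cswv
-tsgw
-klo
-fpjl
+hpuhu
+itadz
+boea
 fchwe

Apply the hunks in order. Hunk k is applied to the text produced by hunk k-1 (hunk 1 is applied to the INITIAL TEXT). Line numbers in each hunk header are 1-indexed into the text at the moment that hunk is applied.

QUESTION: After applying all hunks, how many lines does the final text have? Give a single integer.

Answer: 7

Derivation:
Hunk 1: at line 1 remove [prms,ift] add [cswv,gdq,clgp] -> 8 lines: fxkx sud cswv gdq clgp fdqdl fpjl fchwe
Hunk 2: at line 4 remove [clgp,fdqdl] add [txk,gpxv,mict] -> 9 lines: fxkx sud cswv gdq txk gpxv mict fpjl fchwe
Hunk 3: at line 3 remove [txk,gpxv,mict] add [kblo,klo] -> 8 lines: fxkx sud cswv gdq kblo klo fpjl fchwe
Hunk 4: at line 3 remove [gdq,kblo] add [tsgw] -> 7 lines: fxkx sud cswv tsgw klo fpjl fchwe
Hunk 5: at line 3 remove [tsgw,klo,fpjl] add [hpuhu,itadz,boea] -> 7 lines: fxkx sud cswv hpuhu itadz boea fchwe
Final line count: 7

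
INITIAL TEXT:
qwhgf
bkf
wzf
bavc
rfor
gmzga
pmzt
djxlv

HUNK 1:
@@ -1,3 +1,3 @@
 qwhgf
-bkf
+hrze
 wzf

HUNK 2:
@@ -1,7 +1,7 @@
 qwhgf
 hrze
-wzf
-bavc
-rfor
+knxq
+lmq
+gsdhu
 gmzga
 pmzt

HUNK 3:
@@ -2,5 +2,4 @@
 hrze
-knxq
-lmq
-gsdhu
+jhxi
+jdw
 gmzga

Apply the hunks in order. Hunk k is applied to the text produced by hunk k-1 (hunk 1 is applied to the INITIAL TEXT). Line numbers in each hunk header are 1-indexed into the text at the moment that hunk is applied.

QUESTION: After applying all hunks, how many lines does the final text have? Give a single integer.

Hunk 1: at line 1 remove [bkf] add [hrze] -> 8 lines: qwhgf hrze wzf bavc rfor gmzga pmzt djxlv
Hunk 2: at line 1 remove [wzf,bavc,rfor] add [knxq,lmq,gsdhu] -> 8 lines: qwhgf hrze knxq lmq gsdhu gmzga pmzt djxlv
Hunk 3: at line 2 remove [knxq,lmq,gsdhu] add [jhxi,jdw] -> 7 lines: qwhgf hrze jhxi jdw gmzga pmzt djxlv
Final line count: 7

Answer: 7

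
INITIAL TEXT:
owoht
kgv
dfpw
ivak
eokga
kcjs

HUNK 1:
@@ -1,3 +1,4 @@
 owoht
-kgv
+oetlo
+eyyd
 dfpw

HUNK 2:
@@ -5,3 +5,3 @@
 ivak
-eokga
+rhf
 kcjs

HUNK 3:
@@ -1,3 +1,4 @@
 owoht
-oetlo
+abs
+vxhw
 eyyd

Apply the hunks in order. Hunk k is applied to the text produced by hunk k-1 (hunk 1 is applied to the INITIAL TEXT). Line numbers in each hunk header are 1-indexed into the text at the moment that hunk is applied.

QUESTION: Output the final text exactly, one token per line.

Answer: owoht
abs
vxhw
eyyd
dfpw
ivak
rhf
kcjs

Derivation:
Hunk 1: at line 1 remove [kgv] add [oetlo,eyyd] -> 7 lines: owoht oetlo eyyd dfpw ivak eokga kcjs
Hunk 2: at line 5 remove [eokga] add [rhf] -> 7 lines: owoht oetlo eyyd dfpw ivak rhf kcjs
Hunk 3: at line 1 remove [oetlo] add [abs,vxhw] -> 8 lines: owoht abs vxhw eyyd dfpw ivak rhf kcjs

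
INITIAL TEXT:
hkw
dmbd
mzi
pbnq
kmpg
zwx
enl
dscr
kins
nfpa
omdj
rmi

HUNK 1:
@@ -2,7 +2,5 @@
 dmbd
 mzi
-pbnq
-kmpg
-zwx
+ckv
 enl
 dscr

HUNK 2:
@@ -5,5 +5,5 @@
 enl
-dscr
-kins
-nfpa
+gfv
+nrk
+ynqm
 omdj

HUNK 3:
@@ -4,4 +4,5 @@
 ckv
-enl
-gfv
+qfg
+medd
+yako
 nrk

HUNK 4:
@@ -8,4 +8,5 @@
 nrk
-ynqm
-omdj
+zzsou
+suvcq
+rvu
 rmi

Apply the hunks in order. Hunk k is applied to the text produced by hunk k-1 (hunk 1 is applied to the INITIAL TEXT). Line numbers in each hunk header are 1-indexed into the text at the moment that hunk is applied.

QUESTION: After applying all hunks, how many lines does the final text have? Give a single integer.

Answer: 12

Derivation:
Hunk 1: at line 2 remove [pbnq,kmpg,zwx] add [ckv] -> 10 lines: hkw dmbd mzi ckv enl dscr kins nfpa omdj rmi
Hunk 2: at line 5 remove [dscr,kins,nfpa] add [gfv,nrk,ynqm] -> 10 lines: hkw dmbd mzi ckv enl gfv nrk ynqm omdj rmi
Hunk 3: at line 4 remove [enl,gfv] add [qfg,medd,yako] -> 11 lines: hkw dmbd mzi ckv qfg medd yako nrk ynqm omdj rmi
Hunk 4: at line 8 remove [ynqm,omdj] add [zzsou,suvcq,rvu] -> 12 lines: hkw dmbd mzi ckv qfg medd yako nrk zzsou suvcq rvu rmi
Final line count: 12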